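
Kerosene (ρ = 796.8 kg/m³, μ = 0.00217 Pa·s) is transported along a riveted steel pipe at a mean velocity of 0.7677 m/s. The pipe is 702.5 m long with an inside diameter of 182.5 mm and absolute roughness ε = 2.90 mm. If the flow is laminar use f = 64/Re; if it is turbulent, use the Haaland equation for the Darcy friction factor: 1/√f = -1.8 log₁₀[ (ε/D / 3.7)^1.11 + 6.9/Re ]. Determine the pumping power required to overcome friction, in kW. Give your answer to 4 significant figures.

P ≈ 0.8265 kW

Reynolds number Re = ρVD/μ = 796.8 · 0.7677 · 0.1825 / 0.00217 = 5.145e+04.
Re > 4000 → turbulent. Relative roughness ε/D = 0.0029/0.1825 = 0.0159. Haaland: 1/√f = -1.8 log₁₀[(0.0159/3.7)^1.11 + 6.9/5.145e+04] = -1.8 log₁₀[0.00236 + 0.000134] = 4.686, so f = 0.04554.
Darcy-Weisbach: ΔP = f(L/D)(ρV²/2) = 0.04554·(702.5/0.1825)·(796.8·0.7677²/2) = 0.04554·3849·234.8 = 4.116e+04 Pa.
Q = V·A = 0.7677·0.02616 = 0.02008 m³/s.
Pumping power P = QΔP = 0.02008·4.116e+04 = 826.53 W = 0.8265 kW.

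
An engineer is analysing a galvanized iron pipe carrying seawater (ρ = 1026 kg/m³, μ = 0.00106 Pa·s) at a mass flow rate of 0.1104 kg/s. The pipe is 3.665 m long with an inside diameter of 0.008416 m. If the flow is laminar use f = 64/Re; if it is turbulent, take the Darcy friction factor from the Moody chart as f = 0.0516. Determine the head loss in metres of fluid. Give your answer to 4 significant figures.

h_f ≈ 4.285 m

A = πD²/4 = π(0.008416)²/4 = 5.563e-05 m²; mean velocity V = ṁ/(ρA) = 0.1104/(1026 · 5.563e-05) = 1.934 m/s.
Reynolds number Re = ρVD/μ = 1026 · 1.934 · 0.008416 / 0.00106 = 1.576e+04.
Re > 4000 → turbulent; use the Moody-chart value f = 0.0516.
Darcy-Weisbach: ΔP = f(L/D)(ρV²/2) = 0.0516·(3.665/0.008416)·(1026·1.934²/2) = 0.0516·435.5·1919 = 4.313e+04 Pa.
Head loss h_f = ΔP/(ρg) = 4.313e+04/(1026·9.81) = 4.285 m.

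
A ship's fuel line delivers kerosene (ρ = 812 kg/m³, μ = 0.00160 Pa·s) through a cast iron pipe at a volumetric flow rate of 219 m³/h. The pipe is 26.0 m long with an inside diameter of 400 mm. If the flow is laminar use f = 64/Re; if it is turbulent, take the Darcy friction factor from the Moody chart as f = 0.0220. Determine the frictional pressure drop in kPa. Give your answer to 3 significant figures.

ΔP ≈ 0.136 kPa

Q = 219 m³/h = 219/3600 = 0.06083 m³/s.
Cross-sectional area A = πD²/4 = π(0.4)²/4 = 0.1257 m²; mean velocity V = Q/A = 0.06083/0.1257 = 0.4841 m/s.
Reynolds number Re = ρVD/μ = 812 · 0.4841 · 0.4 / 0.0016 = 9.827e+04.
Re > 4000 → turbulent; use the Moody-chart value f = 0.0220.
Darcy-Weisbach: ΔP = f(L/D)(ρV²/2) = 0.022·(26/0.4)·(812·0.4841²/2) = 0.022·65·95.15 = 136.1 Pa.
ΔP = 136.1 Pa = 0.136 kPa.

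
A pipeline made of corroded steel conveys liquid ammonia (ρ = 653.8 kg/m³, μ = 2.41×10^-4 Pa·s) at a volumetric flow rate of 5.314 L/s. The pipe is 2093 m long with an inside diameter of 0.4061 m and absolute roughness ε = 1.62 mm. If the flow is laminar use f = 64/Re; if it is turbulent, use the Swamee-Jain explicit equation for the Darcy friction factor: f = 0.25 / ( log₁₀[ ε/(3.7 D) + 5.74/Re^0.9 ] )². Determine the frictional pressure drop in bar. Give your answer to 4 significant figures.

Q = 5.314 L/s = 5.314/1000 = 0.005314 m³/s.
Cross-sectional area A = πD²/4 = π(0.4061)²/4 = 0.1295 m²; mean velocity V = Q/A = 0.005314/0.1295 = 0.04103 m/s.
Reynolds number Re = ρVD/μ = 653.8 · 0.04103 · 0.4061 / 0.000241 = 4.52e+04.
Re > 4000 → turbulent. Relative roughness ε/D = 0.00162/0.4061 = 0.00399. Swamee-Jain: f = 0.25/(log₁₀[0.00399/3.7 + 5.74/4.52e+04^0.9])² = 0.25/(log₁₀[0.00108 + 0.000371])² = 0.25/(-2.839)² = 0.03102.
Darcy-Weisbach: ΔP = f(L/D)(ρV²/2) = 0.03102·(2093/0.4061)·(653.8·0.04103²/2) = 0.03102·5154·0.5502 = 87.97 Pa.
ΔP = 87.97 Pa = 8.797×10^-4 bar.

ΔP ≈ 8.797×10^-4 bar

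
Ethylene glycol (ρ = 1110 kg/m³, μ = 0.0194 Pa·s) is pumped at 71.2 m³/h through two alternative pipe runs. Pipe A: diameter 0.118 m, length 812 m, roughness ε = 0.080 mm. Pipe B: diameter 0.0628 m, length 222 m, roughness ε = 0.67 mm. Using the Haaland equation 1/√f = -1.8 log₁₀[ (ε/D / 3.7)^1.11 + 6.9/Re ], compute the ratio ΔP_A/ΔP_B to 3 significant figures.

ΔP_A/ΔP_B ≈ 0.115

Pipe A: V = Q/A = 0.01978/0.01094 = 1.809 m/s; Re = 1.221e+04; ε/D = 0.000678; Haaland → f = 0.03021; ΔP_A = f(L/D)(ρV²/2) = 3.774e+05 Pa.
Pipe B: V = Q/A = 0.01978/0.003097 = 6.385 m/s; Re = 2.294e+04; ε/D = 0.0107; Haaland → f = 0.04108; ΔP_B = f(L/D)(ρV²/2) = 3.286e+06 Pa.
ΔP_A/ΔP_B = 3.774e+05/3.286e+06 = 0.115.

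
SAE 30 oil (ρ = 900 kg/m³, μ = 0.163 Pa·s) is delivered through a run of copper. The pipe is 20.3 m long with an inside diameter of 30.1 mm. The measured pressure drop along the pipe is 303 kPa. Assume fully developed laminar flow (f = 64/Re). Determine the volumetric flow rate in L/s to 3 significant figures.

Q ≈ 1.84 L/s

For laminar flow, f = 64/Re with Re = ρVD/μ, so Darcy-Weisbach reduces to ΔP = 32μLV/D². Solving for V: V = ΔP·D²/(32μL) = 3.03e+05·(0.0301)²/(32·0.163·20.3) = 2.593 m/s.
Check: Re = ρVD/μ = 900·2.593·0.0301/0.163 = 430.9 < 2300, so the laminar assumption holds.
Q = V·A = 2.593·(π/4·0.0301²) = 0.001845 m³/s = 1.84 L/s.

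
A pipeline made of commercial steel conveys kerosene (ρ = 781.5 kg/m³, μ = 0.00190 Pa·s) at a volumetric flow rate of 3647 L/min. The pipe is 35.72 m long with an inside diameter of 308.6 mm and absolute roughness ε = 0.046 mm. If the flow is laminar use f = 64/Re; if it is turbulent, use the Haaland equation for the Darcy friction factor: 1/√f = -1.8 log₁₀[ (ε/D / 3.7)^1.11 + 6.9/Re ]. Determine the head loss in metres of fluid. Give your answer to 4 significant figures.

Q = 3647 L/min = 3647/60000 = 0.06078 m³/s.
Cross-sectional area A = πD²/4 = π(0.3086)²/4 = 0.0748 m²; mean velocity V = Q/A = 0.06078/0.0748 = 0.8126 m/s.
Reynolds number Re = ρVD/μ = 781.5 · 0.8126 · 0.3086 / 0.0019 = 1.032e+05.
Re > 4000 → turbulent. Relative roughness ε/D = 4.6e-05/0.3086 = 0.000149. Haaland: 1/√f = -1.8 log₁₀[(0.000149/3.7)^1.11 + 6.9/1.032e+05] = -1.8 log₁₀[1.32e-05 + 6.69e-05] = 7.373, so f = 0.01839.
Darcy-Weisbach: ΔP = f(L/D)(ρV²/2) = 0.01839·(35.72/0.3086)·(781.5·0.8126²/2) = 0.01839·115.7·258.1 = 549.4 Pa.
Head loss h_f = ΔP/(ρg) = 549.4/(781.5·9.81) = 0.07167 m.

h_f ≈ 0.07167 m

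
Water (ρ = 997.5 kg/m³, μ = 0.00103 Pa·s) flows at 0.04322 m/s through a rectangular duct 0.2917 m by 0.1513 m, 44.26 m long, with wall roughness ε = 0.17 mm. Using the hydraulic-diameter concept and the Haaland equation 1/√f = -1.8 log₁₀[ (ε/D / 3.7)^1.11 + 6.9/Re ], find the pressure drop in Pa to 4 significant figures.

ΔP ≈ 6.927 Pa

Hydraulic diameter D_h = 4A/P = 4·(0.2917·0.1513)/(2·(0.2917+0.1513)) = 0.1765/0.886 = 0.1993 m.
Re = ρVD_h/μ = 997.5·0.04322·0.1993/0.00103 = 8340.
ε/D_h = 0.00017/0.1993 = 0.000853; Haaland gives 1/√f = -1.8 log₁₀[9.18e-05+0.000827] = 5.466, so f = 0.03347.
ΔP = f(L/D_h)(ρV²/2) = 0.03347·44.26/0.1993·0.9316 = 6.927 Pa.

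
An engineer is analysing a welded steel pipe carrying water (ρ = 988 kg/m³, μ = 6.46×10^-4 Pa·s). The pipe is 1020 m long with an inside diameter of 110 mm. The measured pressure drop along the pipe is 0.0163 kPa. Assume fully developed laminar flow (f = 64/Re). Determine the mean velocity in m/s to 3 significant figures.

For laminar flow, f = 64/Re with Re = ρVD/μ, so Darcy-Weisbach reduces to ΔP = 32μLV/D². Solving for V: V = ΔP·D²/(32μL) = 16.3·(0.11)²/(32·0.000646·1020) = 0.009354 m/s.
Check: Re = ρVD/μ = 988·0.009354·0.11/0.000646 = 1574 < 2300, so the laminar assumption holds.

V ≈ 0.00935 m/s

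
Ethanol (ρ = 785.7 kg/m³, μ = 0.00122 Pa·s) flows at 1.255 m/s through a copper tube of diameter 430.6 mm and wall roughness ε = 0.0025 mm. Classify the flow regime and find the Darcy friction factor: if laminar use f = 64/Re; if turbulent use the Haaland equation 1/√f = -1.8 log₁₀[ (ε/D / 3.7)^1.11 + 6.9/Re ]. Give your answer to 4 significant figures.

Re = ρVD/μ = 785.7·1.255·0.4306/0.00122 = 3.48e+05.
Re > 4000 → turbulent. ε/D = 2.5e-06/0.4306 = 5.81e-06; Haaland: 1/√f = -1.8 log₁₀[3.61e-07 + 1.98e-05] = 8.451, so f = 0.014.

f ≈ 0.01400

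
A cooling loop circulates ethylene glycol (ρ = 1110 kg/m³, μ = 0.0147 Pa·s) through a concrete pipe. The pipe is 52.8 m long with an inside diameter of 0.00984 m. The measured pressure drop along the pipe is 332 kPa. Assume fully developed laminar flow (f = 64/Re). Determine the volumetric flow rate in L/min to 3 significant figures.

For laminar flow, f = 64/Re with Re = ρVD/μ, so Darcy-Weisbach reduces to ΔP = 32μLV/D². Solving for V: V = ΔP·D²/(32μL) = 3.32e+05·(0.00984)²/(32·0.0147·52.8) = 1.294 m/s.
Check: Re = ρVD/μ = 1110·1.294·0.00984/0.0147 = 961.7 < 2300, so the laminar assumption holds.
Q = V·A = 1.294·(π/4·0.00984²) = 9.843e-05 m³/s = 5.91 L/min.

Q ≈ 5.91 L/min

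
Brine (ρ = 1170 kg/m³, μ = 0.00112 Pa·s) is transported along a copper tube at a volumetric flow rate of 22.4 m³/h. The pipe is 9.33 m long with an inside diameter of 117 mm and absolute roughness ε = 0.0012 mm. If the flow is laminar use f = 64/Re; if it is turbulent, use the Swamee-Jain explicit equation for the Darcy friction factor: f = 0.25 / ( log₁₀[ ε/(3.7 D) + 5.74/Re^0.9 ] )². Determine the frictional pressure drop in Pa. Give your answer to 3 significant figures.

ΔP ≈ 301 Pa

Q = 22.4 m³/h = 22.4/3600 = 0.006222 m³/s.
Cross-sectional area A = πD²/4 = π(0.117)²/4 = 0.01075 m²; mean velocity V = Q/A = 0.006222/0.01075 = 0.5787 m/s.
Reynolds number Re = ρVD/μ = 1170 · 0.5787 · 0.117 / 0.00112 = 7.074e+04.
Re > 4000 → turbulent. Relative roughness ε/D = 1.2e-06/0.117 = 1.03e-05. Swamee-Jain: f = 0.25/(log₁₀[1.03e-05/3.7 + 5.74/7.074e+04^0.9])² = 0.25/(log₁₀[2.77e-06 + 0.000248])² = 0.25/(-3.601)² = 0.01928.
Darcy-Weisbach: ΔP = f(L/D)(ρV²/2) = 0.01928·(9.33/0.117)·(1170·0.5787²/2) = 0.01928·79.74·195.9 = 301.3 Pa.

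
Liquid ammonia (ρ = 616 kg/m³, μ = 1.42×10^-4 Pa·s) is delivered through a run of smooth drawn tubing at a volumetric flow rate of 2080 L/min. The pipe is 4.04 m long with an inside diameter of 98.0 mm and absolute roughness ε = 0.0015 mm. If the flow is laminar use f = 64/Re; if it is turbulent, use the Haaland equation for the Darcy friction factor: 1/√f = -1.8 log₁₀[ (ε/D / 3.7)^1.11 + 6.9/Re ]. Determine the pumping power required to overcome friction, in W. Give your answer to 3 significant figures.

Q = 2080 L/min = 2080/60000 = 0.03467 m³/s.
Cross-sectional area A = πD²/4 = π(0.098)²/4 = 0.007543 m²; mean velocity V = Q/A = 0.03467/0.007543 = 4.596 m/s.
Reynolds number Re = ρVD/μ = 616 · 4.596 · 0.098 / 0.000142 = 1.954e+06.
Re > 4000 → turbulent. Relative roughness ε/D = 1.5e-06/0.098 = 1.53e-05. Haaland: 1/√f = -1.8 log₁₀[(1.53e-05/3.7)^1.11 + 6.9/1.954e+06] = -1.8 log₁₀[1.06e-06 + 3.53e-06] = 9.609, so f = 0.01083.
Darcy-Weisbach: ΔP = f(L/D)(ρV²/2) = 0.01083·(4.04/0.098)·(616·4.596²/2) = 0.01083·41.22·6506 = 2905 Pa.
Pumping power P = QΔP = 0.03467·2905 = 100.7 W = 101 W.

P ≈ 101 W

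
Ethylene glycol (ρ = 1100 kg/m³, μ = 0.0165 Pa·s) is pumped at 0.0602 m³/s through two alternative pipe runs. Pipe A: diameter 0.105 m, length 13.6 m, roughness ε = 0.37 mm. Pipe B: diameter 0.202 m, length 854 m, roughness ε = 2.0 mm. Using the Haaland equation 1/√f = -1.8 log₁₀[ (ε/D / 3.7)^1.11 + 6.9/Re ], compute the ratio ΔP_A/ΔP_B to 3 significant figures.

Pipe A: V = Q/A = 0.0602/0.008659 = 6.952 m/s; Re = 4.867e+04; ε/D = 0.00352; Haaland → f = 0.02953; ΔP_A = f(L/D)(ρV²/2) = 1.017e+05 Pa.
Pipe B: V = Q/A = 0.0602/0.03205 = 1.878 m/s; Re = 2.53e+04; ε/D = 0.0099; Haaland → f = 0.04; ΔP_B = f(L/D)(ρV²/2) = 3.282e+05 Pa.
ΔP_A/ΔP_B = 1.017e+05/3.282e+05 = 0.310.

ΔP_A/ΔP_B ≈ 0.310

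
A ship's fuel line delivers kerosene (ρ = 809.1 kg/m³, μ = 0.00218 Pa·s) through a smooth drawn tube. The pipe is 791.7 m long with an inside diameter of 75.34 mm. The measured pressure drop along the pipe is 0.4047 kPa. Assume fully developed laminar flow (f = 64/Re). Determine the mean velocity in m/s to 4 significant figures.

For laminar flow, f = 64/Re with Re = ρVD/μ, so Darcy-Weisbach reduces to ΔP = 32μLV/D². Solving for V: V = ΔP·D²/(32μL) = 404.7·(0.07534)²/(32·0.00218·791.7) = 0.04159 m/s.
Check: Re = ρVD/μ = 809.1·0.04159·0.07534/0.00218 = 1163 < 2300, so the laminar assumption holds.

V ≈ 0.04159 m/s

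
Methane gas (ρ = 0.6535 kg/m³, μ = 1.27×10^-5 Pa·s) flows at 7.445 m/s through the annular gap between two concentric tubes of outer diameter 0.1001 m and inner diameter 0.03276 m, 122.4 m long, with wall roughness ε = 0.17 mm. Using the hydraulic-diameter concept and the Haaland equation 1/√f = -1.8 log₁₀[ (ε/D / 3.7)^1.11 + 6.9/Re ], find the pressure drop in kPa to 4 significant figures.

Hydraulic diameter D_h = 4A/P = D_o - D_i = 0.1001 - 0.03276 = 0.06734 m.
Re = ρVD_h/μ = 0.6535·7.445·0.06734/1.27e-05 = 2.58e+04.
ε/D_h = 0.00017/0.06734 = 0.00252; Haaland gives 1/√f = -1.8 log₁₀[0.000306+0.000267] = 5.835, so f = 0.02937.
ΔP = f(L/D_h)(ρV²/2) = 0.02937·122.4/0.06734·18.11 = 967 Pa.
ΔP = 0.9670 kPa.

ΔP ≈ 0.9670 kPa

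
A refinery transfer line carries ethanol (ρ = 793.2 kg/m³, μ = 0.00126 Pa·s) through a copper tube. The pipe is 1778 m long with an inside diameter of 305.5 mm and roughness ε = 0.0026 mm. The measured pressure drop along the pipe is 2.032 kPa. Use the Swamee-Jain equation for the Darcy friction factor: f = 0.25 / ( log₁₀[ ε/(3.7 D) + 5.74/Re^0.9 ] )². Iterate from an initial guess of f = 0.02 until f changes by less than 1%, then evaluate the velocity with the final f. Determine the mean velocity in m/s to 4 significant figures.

V ≈ 0.1997 m/s

Rearranging Darcy-Weisbach: V = √(2·ΔP·D/(f·L·ρ)). With ε/D = 2.6e-06/0.3055 = 8.51e-06, iterate starting from f = 0.02:
  f = 0.02 → V = √(2·2032·0.3055/(0.02·1778·793.2)) = 0.2098 m/s; Re = ρVD/μ = 4.035e+04; f → 0.02183
  f = 0.02183 → V = 0.2008 m/s; Re = 3.862e+04; f → 0.02205
  f = 0.02205 → V = 0.1998 m/s; Re = 3.842e+04; f → 0.02208
Converged (Δf/f < 1%). With the final f = 0.02208: V = √(2·2032·0.3055/(0.02208·1778·793.2)) = 0.1997 m/s.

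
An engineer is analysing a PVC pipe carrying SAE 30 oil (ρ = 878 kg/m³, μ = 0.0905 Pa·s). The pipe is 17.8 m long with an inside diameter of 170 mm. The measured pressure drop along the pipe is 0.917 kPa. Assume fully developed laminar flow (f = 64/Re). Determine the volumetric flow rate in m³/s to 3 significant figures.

Q ≈ 0.0117 m³/s

For laminar flow, f = 64/Re with Re = ρVD/μ, so Darcy-Weisbach reduces to ΔP = 32μLV/D². Solving for V: V = ΔP·D²/(32μL) = 917·(0.17)²/(32·0.0905·17.8) = 0.5141 m/s.
Check: Re = ρVD/μ = 878·0.5141·0.17/0.0905 = 847.9 < 2300, so the laminar assumption holds.
Q = V·A = 0.5141·(π/4·0.17²) = 0.01167 m³/s = 0.0117 m³/s.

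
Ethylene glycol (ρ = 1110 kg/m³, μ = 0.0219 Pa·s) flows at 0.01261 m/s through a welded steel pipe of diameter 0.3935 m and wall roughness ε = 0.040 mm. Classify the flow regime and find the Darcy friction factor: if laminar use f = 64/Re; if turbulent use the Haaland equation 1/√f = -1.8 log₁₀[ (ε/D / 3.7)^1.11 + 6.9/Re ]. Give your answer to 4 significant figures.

Re = ρVD/μ = 1110·0.01261·0.3935/0.0219 = 251.5.
Re < 2300 → laminar, so f = 64/Re = 0.2545 (roughness is irrelevant in laminar flow).

f ≈ 0.2545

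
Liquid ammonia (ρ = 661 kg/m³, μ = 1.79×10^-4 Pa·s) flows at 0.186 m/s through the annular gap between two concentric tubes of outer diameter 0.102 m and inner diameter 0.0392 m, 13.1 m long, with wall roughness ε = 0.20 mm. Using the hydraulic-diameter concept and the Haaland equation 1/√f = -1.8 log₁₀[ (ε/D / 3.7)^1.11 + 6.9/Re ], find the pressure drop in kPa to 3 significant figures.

Hydraulic diameter D_h = 4A/P = D_o - D_i = 0.102 - 0.0392 = 0.0628 m.
Re = ρVD_h/μ = 661·0.186·0.0628/0.000179 = 4.313e+04.
ε/D_h = 0.0002/0.0628 = 0.00318; Haaland gives 1/√f = -1.8 log₁₀[0.000396+0.00016] = 5.859, so f = 0.02913.
ΔP = f(L/D_h)(ρV²/2) = 0.02913·13.1/0.0628·11.43 = 69.48 Pa.
ΔP = 0.0695 kPa.

ΔP ≈ 0.0695 kPa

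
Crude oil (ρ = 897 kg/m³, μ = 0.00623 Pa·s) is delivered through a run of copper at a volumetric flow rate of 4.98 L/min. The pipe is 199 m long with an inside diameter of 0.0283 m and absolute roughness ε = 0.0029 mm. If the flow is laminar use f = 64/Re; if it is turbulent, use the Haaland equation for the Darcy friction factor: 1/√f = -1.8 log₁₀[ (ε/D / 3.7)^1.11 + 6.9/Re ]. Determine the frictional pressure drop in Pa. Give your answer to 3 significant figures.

Q = 4.98 L/min = 4.98/60000 = 8.3e-05 m³/s.
Cross-sectional area A = πD²/4 = π(0.0283)²/4 = 0.000629 m²; mean velocity V = Q/A = 8.3e-05/0.000629 = 0.132 m/s.
Reynolds number Re = ρVD/μ = 897 · 0.132 · 0.0283 / 0.00623 = 537.7.
Re < 2300 → laminar flow, so f = 64/Re = 64/537.7 = 0.119 (the turbulent correlation is not needed).
Darcy-Weisbach: ΔP = f(L/D)(ρV²/2) = 0.119·(199/0.0283)·(897·0.132²/2) = 0.119·7032·7.809 = 6536 Pa.

ΔP ≈ 6540 Pa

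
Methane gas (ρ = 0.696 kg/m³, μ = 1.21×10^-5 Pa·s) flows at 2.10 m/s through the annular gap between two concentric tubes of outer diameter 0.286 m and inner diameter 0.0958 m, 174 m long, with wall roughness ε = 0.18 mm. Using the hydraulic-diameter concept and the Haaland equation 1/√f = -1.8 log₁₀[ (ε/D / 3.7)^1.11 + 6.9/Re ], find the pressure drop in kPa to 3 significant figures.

Hydraulic diameter D_h = 4A/P = D_o - D_i = 0.286 - 0.0958 = 0.1902 m.
Re = ρVD_h/μ = 0.696·2.1·0.1902/1.21e-05 = 2.297e+04.
ε/D_h = 0.00018/0.1902 = 0.000946; Haaland gives 1/√f = -1.8 log₁₀[0.000103+0.0003] = 6.11, so f = 0.02679.
ΔP = f(L/D_h)(ρV²/2) = 0.02679·174/0.1902·1.535 = 37.61 Pa.
ΔP = 0.0376 kPa.

ΔP ≈ 0.0376 kPa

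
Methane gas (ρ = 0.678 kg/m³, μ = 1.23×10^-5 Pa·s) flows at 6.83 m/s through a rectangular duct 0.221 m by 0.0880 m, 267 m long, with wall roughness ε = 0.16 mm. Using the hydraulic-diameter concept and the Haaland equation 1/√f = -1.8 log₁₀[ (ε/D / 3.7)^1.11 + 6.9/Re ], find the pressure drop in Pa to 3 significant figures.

ΔP ≈ 826 Pa

Hydraulic diameter D_h = 4A/P = 4·(0.221·0.088)/(2·(0.221+0.088)) = 0.07779/0.618 = 0.1259 m.
Re = ρVD_h/μ = 0.678·6.83·0.1259/1.23e-05 = 4.739e+04.
ε/D_h = 0.00016/0.1259 = 0.00127; Haaland gives 1/√f = -1.8 log₁₀[0.000143+0.000146] = 6.372, so f = 0.02463.
ΔP = f(L/D_h)(ρV²/2) = 0.02463·267/0.1259·15.81 = 826.2 Pa.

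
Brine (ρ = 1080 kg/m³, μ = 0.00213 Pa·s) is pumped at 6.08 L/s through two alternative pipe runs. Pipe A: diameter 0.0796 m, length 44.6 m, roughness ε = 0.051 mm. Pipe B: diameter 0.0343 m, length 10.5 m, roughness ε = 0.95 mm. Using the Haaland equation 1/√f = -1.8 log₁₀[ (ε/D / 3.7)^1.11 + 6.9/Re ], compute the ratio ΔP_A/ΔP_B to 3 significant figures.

ΔP_A/ΔP_B ≈ 0.0257

Pipe A: V = Q/A = 0.00608/0.004976 = 1.222 m/s; Re = 4.931e+04; ε/D = 0.000641; Haaland → f = 0.02273; ΔP_A = f(L/D)(ρV²/2) = 1.027e+04 Pa.
Pipe B: V = Q/A = 0.00608/0.000924 = 6.58 m/s; Re = 1.144e+05; ε/D = 0.0277; Haaland → f = 0.05571; ΔP_B = f(L/D)(ρV²/2) = 3.988e+05 Pa.
ΔP_A/ΔP_B = 1.027e+04/3.988e+05 = 0.0257.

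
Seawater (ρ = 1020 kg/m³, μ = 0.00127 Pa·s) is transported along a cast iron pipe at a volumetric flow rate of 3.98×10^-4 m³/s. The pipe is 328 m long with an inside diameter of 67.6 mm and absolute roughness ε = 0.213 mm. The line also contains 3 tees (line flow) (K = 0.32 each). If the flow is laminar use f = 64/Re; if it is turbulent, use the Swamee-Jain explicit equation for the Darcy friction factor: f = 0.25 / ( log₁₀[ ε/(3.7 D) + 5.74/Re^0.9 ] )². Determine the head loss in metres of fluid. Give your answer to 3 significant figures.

h_f ≈ 0.122 m

Cross-sectional area A = πD²/4 = π(0.0676)²/4 = 0.003589 m²; mean velocity V = Q/A = 0.000398/0.003589 = 0.1109 m/s.
Reynolds number Re = ρVD/μ = 1020 · 0.1109 · 0.0676 / 0.00127 = 6021.
Re > 4000 → turbulent. Relative roughness ε/D = 0.000213/0.0676 = 0.00315. Swamee-Jain: f = 0.25/(log₁₀[0.00315/3.7 + 5.74/6021^0.9])² = 0.25/(log₁₀[0.000852 + 0.00228])² = 0.25/(-2.505)² = 0.03985.
Total minor-loss coefficient ΣK = 3·0.32 = 0.96.
ΔP = [f·L/D + ΣK]·(ρV²/2) = [0.03985·328/0.0676 + 0.96]·(1020·0.1109²/2) = [193.3 + 0.96]·6.271 = 1219 Pa.
Head loss h_f = ΔP/(ρg) = 1219/(1020·9.81) = 0.122 m.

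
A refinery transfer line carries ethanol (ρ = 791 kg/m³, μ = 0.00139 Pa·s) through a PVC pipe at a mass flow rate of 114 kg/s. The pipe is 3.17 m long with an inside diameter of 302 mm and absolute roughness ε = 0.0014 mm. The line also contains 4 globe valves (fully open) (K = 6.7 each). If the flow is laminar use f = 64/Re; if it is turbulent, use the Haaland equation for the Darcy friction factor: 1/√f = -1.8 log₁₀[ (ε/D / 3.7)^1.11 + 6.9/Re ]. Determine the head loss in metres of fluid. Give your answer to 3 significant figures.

A = πD²/4 = π(0.302)²/4 = 0.07163 m²; mean velocity V = ṁ/(ρA) = 114/(791 · 0.07163) = 2.012 m/s.
Reynolds number Re = ρVD/μ = 791 · 2.012 · 0.302 / 0.00139 = 3.458e+05.
Re > 4000 → turbulent. Relative roughness ε/D = 1.4e-06/0.302 = 4.64e-06. Haaland: 1/√f = -1.8 log₁₀[(4.64e-06/3.7)^1.11 + 6.9/3.458e+05] = -1.8 log₁₀[2.81e-07 + 2e-05] = 8.449, so f = 0.01401.
Total minor-loss coefficient ΣK = 4·6.7 = 26.8.
ΔP = [f·L/D + ΣK]·(ρV²/2) = [0.01401·3.17/0.302 + 26.8]·(791·2.012²/2) = [0.147 + 26.8]·1601 = 4.314e+04 Pa.
Head loss h_f = ΔP/(ρg) = 4.314e+04/(791·9.81) = 5.56 m.

h_f ≈ 5.56 m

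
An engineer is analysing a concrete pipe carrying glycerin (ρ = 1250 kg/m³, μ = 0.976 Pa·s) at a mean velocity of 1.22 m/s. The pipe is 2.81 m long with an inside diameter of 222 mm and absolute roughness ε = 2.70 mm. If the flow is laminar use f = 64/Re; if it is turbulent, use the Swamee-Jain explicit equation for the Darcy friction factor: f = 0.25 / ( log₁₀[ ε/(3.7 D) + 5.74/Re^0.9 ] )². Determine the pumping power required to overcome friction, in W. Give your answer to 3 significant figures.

P ≈ 103 W

Reynolds number Re = ρVD/μ = 1250 · 1.22 · 0.222 / 0.976 = 346.9.
Re < 2300 → laminar flow, so f = 64/Re = 64/346.9 = 0.1845 (the turbulent correlation is not needed).
Darcy-Weisbach: ΔP = f(L/D)(ρV²/2) = 0.1845·(2.81/0.222)·(1250·1.22²/2) = 0.1845·12.66·930.2 = 2173 Pa.
Q = V·A = 1.22·0.03871 = 0.04722 m³/s.
Pumping power P = QΔP = 0.04722·2173 = 102.6 W = 103 W.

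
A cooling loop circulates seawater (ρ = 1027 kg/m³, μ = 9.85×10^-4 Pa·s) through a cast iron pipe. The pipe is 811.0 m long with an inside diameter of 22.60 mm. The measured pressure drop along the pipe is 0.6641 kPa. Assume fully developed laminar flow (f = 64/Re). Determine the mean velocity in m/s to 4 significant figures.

For laminar flow, f = 64/Re with Re = ρVD/μ, so Darcy-Weisbach reduces to ΔP = 32μLV/D². Solving for V: V = ΔP·D²/(32μL) = 664.1·(0.0226)²/(32·0.000985·811) = 0.01327 m/s.
Check: Re = ρVD/μ = 1027·0.01327·0.0226/0.000985 = 312.7 < 2300, so the laminar assumption holds.

V ≈ 0.01327 m/s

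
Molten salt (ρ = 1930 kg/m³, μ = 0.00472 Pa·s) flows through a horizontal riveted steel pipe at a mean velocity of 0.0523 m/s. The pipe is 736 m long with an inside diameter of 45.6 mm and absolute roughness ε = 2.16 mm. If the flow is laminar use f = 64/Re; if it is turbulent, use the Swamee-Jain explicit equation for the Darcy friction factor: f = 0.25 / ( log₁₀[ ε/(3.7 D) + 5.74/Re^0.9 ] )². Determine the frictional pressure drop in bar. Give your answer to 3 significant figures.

ΔP ≈ 0.0280 bar

Reynolds number Re = ρVD/μ = 1930 · 0.0523 · 0.0456 / 0.00472 = 975.2.
Re < 2300 → laminar flow, so f = 64/Re = 64/975.2 = 0.06563 (the turbulent correlation is not needed).
Darcy-Weisbach: ΔP = f(L/D)(ρV²/2) = 0.06563·(736/0.0456)·(1930·0.0523²/2) = 0.06563·1.614e+04·2.64 = 2796 Pa.
ΔP = 2796 Pa = 0.0280 bar.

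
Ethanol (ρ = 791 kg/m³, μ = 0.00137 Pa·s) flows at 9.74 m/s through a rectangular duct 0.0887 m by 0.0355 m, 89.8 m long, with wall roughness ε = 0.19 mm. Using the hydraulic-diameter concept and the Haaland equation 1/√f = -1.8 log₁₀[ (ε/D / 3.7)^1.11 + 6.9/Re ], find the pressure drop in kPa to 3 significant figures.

ΔP ≈ 1880 kPa

Hydraulic diameter D_h = 4A/P = 4·(0.0887·0.0355)/(2·(0.0887+0.0355)) = 0.0126/0.2484 = 0.05071 m.
Re = ρVD_h/μ = 791·9.74·0.05071/0.00137 = 2.852e+05.
ε/D_h = 0.00019/0.05071 = 0.00375; Haaland gives 1/√f = -1.8 log₁₀[0.000474+2.42e-05] = 5.944, so f = 0.0283.
ΔP = f(L/D_h)(ρV²/2) = 0.0283·89.8/0.05071·3.752e+04 = 1.881e+06 Pa.
ΔP = 1880 kPa.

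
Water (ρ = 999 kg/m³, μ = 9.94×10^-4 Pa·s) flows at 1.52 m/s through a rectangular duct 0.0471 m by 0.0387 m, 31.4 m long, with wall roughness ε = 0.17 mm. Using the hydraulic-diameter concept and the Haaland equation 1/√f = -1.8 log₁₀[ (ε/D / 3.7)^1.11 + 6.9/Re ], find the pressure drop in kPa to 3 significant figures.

Hydraulic diameter D_h = 4A/P = 4·(0.0471·0.0387)/(2·(0.0471+0.0387)) = 0.007291/0.1716 = 0.04249 m.
Re = ρVD_h/μ = 999·1.52·0.04249/0.000994 = 6.491e+04.
ε/D_h = 0.00017/0.04249 = 0.004; Haaland gives 1/√f = -1.8 log₁₀[0.00051+0.000106] = 5.778, so f = 0.02995.
ΔP = f(L/D_h)(ρV²/2) = 0.02995·31.4/0.04249·1154 = 2.554e+04 Pa.
ΔP = 25.5 kPa.

ΔP ≈ 25.5 kPa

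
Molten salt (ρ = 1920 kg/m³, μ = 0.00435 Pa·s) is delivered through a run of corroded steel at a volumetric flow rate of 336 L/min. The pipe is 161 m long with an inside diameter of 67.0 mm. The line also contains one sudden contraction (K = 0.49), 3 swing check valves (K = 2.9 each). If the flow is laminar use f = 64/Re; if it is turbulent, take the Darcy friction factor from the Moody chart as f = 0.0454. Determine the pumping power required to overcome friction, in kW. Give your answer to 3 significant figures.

P ≈ 1.60 kW

Q = 336 L/min = 336/60000 = 0.0056 m³/s.
Cross-sectional area A = πD²/4 = π(0.067)²/4 = 0.003526 m²; mean velocity V = Q/A = 0.0056/0.003526 = 1.588 m/s.
Reynolds number Re = ρVD/μ = 1920 · 1.588 · 0.067 / 0.00435 = 4.697e+04.
Re > 4000 → turbulent; use the Moody-chart value f = 0.0454.
Total minor-loss coefficient ΣK = 1·0.49 + 3·2.9 = 9.19.
ΔP = [f·L/D + ΣK]·(ρV²/2) = [0.0454·161/0.067 + 9.19]·(1920·1.588²/2) = [109.1 + 9.19]·2422 = 2.865e+05 Pa.
Pumping power P = QΔP = 0.0056·2.865e+05 = 1604 W = 1.60 kW.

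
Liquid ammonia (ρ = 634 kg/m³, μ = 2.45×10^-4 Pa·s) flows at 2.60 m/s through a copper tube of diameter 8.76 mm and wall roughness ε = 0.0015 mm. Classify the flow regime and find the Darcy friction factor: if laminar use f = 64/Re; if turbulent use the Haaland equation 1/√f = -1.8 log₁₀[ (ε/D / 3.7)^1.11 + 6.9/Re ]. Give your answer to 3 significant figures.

f ≈ 0.0205

Re = ρVD/μ = 634·2.6·0.00876/0.000245 = 5.894e+04.
Re > 4000 → turbulent. ε/D = 1.5e-06/0.00876 = 0.000171; Haaland: 1/√f = -1.8 log₁₀[1.54e-05 + 0.000117] = 6.98, so f = 0.02053.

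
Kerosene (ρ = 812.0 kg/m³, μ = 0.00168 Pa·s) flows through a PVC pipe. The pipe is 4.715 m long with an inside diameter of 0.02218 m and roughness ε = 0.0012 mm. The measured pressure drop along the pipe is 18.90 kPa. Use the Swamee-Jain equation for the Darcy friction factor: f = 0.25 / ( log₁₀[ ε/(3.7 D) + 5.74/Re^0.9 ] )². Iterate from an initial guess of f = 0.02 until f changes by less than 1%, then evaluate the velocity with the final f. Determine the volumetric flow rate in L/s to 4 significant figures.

Rearranging Darcy-Weisbach: V = √(2·ΔP·D/(f·L·ρ)). With ε/D = 1.2e-06/0.02218 = 5.41e-05, iterate starting from f = 0.02:
  f = 0.02 → V = √(2·1.89e+04·0.02218/(0.02·4.715·812)) = 3.309 m/s; Re = ρVD/μ = 3.547e+04; f → 0.02265
  f = 0.02265 → V = 3.11 m/s; Re = 3.334e+04; f → 0.02297
  f = 0.02297 → V = 3.087 m/s; Re = 3.31e+04; f → 0.02301
Converged (Δf/f < 1%). With the final f = 0.02301: V = √(2·1.89e+04·0.02218/(0.02301·4.715·812)) = 3.085 m/s.
Q = V·A = 3.085·(π/4·0.02218²) = 0.001192 m³/s = 1.192 L/s.

Q ≈ 1.192 L/s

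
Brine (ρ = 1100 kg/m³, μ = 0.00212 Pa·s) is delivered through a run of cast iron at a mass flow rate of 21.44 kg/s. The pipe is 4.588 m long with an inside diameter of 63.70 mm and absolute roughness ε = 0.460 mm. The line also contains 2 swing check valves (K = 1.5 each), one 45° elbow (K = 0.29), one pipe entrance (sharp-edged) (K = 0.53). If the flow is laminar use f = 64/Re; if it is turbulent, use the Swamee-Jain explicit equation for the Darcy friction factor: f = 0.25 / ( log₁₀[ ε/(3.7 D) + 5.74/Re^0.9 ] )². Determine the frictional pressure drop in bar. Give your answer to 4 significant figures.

A = πD²/4 = π(0.0637)²/4 = 0.003187 m²; mean velocity V = ṁ/(ρA) = 21.44/(1100 · 0.003187) = 6.116 m/s.
Reynolds number Re = ρVD/μ = 1100 · 6.116 · 0.0637 / 0.00212 = 2.021e+05.
Re > 4000 → turbulent. Relative roughness ε/D = 0.00046/0.0637 = 0.00722. Swamee-Jain: f = 0.25/(log₁₀[0.00722/3.7 + 5.74/2.021e+05^0.9])² = 0.25/(log₁₀[0.00195 + 9.63e-05])² = 0.25/(-2.689)² = 0.03458.
Total minor-loss coefficient ΣK = 2·1.5 + 1·0.29 + 1·0.53 = 3.82.
ΔP = [f·L/D + ΣK]·(ρV²/2) = [0.03458·4.588/0.0637 + 3.82]·(1100·6.116²/2) = [2.491 + 3.82]·2.057e+04 = 1.298e+05 Pa.
ΔP = 1.298e+05 Pa = 1.298 bar.

ΔP ≈ 1.298 bar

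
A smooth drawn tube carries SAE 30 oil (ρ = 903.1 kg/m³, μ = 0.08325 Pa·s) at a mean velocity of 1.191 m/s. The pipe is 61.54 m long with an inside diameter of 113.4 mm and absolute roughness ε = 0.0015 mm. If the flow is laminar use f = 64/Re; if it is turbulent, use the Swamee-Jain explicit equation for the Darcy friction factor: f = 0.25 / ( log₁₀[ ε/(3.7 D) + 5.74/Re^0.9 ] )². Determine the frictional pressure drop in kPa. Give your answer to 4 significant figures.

ΔP ≈ 15.18 kPa

Reynolds number Re = ρVD/μ = 903.1 · 1.191 · 0.1134 / 0.0833 = 1465.
Re < 2300 → laminar flow, so f = 64/Re = 64/1465 = 0.04368 (the turbulent correlation is not needed).
Darcy-Weisbach: ΔP = f(L/D)(ρV²/2) = 0.04368·(61.54/0.1134)·(903.1·1.191²/2) = 0.04368·542.7·640.5 = 1.518e+04 Pa.
ΔP = 1.518e+04 Pa = 15.18 kPa.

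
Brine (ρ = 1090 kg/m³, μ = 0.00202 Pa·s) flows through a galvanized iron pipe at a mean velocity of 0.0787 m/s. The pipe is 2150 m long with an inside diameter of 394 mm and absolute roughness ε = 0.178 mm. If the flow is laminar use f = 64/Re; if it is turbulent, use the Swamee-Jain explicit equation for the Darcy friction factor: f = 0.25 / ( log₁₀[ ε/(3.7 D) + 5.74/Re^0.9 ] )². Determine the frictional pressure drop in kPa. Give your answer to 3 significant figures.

ΔP ≈ 0.516 kPa

Reynolds number Re = ρVD/μ = 1090 · 0.0787 · 0.394 / 0.00202 = 1.673e+04.
Re > 4000 → turbulent. Relative roughness ε/D = 0.000178/0.394 = 0.000452. Swamee-Jain: f = 0.25/(log₁₀[0.000452/3.7 + 5.74/1.673e+04^0.9])² = 0.25/(log₁₀[0.000122 + 0.000907])² = 0.25/(-2.987)² = 0.02801.
Darcy-Weisbach: ΔP = f(L/D)(ρV²/2) = 0.02801·(2150/0.394)·(1090·0.0787²/2) = 0.02801·5457·3.376 = 516 Pa.
ΔP = 516 Pa = 0.516 kPa.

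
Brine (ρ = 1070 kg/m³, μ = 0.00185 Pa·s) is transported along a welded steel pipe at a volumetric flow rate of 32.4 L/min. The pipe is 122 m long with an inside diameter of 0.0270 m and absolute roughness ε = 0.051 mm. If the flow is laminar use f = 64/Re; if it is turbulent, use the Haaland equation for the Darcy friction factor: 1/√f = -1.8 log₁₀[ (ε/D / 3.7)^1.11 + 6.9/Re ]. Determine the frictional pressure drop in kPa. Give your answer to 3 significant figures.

Q = 32.4 L/min = 32.4/60000 = 0.00054 m³/s.
Cross-sectional area A = πD²/4 = π(0.027)²/4 = 0.0005726 m²; mean velocity V = Q/A = 0.00054/0.0005726 = 0.9431 m/s.
Reynolds number Re = ρVD/μ = 1070 · 0.9431 · 0.027 / 0.00185 = 1.473e+04.
Re > 4000 → turbulent. Relative roughness ε/D = 5.1e-05/0.027 = 0.00189. Haaland: 1/√f = -1.8 log₁₀[(0.00189/3.7)^1.11 + 6.9/1.473e+04] = -1.8 log₁₀[0.000222 + 0.000468] = 5.69, so f = 0.03089.
Darcy-Weisbach: ΔP = f(L/D)(ρV²/2) = 0.03089·(122/0.027)·(1070·0.9431²/2) = 0.03089·4519·475.9 = 6.642e+04 Pa.
ΔP = 6.642e+04 Pa = 66.4 kPa.

ΔP ≈ 66.4 kPa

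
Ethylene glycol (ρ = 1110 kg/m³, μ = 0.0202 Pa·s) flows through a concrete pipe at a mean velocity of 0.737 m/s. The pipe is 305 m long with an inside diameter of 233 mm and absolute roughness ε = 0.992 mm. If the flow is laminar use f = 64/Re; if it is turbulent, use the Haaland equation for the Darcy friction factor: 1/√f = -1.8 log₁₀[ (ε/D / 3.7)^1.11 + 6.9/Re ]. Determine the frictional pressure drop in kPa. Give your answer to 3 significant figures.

ΔP ≈ 14.5 kPa

Reynolds number Re = ρVD/μ = 1110 · 0.737 · 0.233 / 0.0202 = 9436.
Re > 4000 → turbulent. Relative roughness ε/D = 0.000992/0.233 = 0.00426. Haaland: 1/√f = -1.8 log₁₀[(0.00426/3.7)^1.11 + 6.9/9436] = -1.8 log₁₀[0.000547 + 0.000731] = 5.208, so f = 0.03686.
Darcy-Weisbach: ΔP = f(L/D)(ρV²/2) = 0.03686·(305/0.233)·(1110·0.737²/2) = 0.03686·1309·301.5 = 1.455e+04 Pa.
ΔP = 1.455e+04 Pa = 14.5 kPa.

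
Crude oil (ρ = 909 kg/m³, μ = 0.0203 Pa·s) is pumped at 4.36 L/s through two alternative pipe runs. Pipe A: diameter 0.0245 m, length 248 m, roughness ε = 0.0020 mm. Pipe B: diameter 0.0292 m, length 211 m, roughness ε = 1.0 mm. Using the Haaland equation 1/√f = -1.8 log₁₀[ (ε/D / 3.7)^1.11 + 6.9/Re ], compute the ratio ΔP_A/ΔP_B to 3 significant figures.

ΔP_A/ΔP_B ≈ 1.36

Pipe A: V = Q/A = 0.00436/0.0004714 = 9.248 m/s; Re = 1.015e+04; ε/D = 8.16e-05; Haaland → f = 0.03085; ΔP_A = f(L/D)(ρV²/2) = 1.214e+07 Pa.
Pipe B: V = Q/A = 0.00436/0.0006697 = 6.511 m/s; Re = 8513; ε/D = 0.0342; Haaland → f = 0.06389; ΔP_B = f(L/D)(ρV²/2) = 8.895e+06 Pa.
ΔP_A/ΔP_B = 1.214e+07/8.895e+06 = 1.36.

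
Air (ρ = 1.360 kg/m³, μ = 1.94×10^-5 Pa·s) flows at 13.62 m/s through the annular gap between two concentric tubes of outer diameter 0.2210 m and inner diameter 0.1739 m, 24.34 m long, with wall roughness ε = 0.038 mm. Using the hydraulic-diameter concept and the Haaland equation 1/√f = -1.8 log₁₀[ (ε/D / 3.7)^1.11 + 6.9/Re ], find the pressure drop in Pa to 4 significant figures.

Hydraulic diameter D_h = 4A/P = D_o - D_i = 0.221 - 0.1739 = 0.0471 m.
Re = ρVD_h/μ = 1.36·13.62·0.0471/1.94e-05 = 4.497e+04.
ε/D_h = 3.8e-05/0.0471 = 0.000807; Haaland gives 1/√f = -1.8 log₁₀[8.63e-05+0.000153] = 6.517, so f = 0.02355.
ΔP = f(L/D_h)(ρV²/2) = 0.02355·24.34/0.0471·126.1 = 1535 Pa.

ΔP ≈ 1535 Pa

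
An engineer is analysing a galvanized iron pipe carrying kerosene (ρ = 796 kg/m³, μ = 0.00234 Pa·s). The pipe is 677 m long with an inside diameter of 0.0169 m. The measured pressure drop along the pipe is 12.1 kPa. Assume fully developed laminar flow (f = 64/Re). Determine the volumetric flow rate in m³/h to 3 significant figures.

Q ≈ 0.0551 m³/h

For laminar flow, f = 64/Re with Re = ρVD/μ, so Darcy-Weisbach reduces to ΔP = 32μLV/D². Solving for V: V = ΔP·D²/(32μL) = 1.21e+04·(0.0169)²/(32·0.00234·677) = 0.06817 m/s.
Check: Re = ρVD/μ = 796·0.06817·0.0169/0.00234 = 391.9 < 2300, so the laminar assumption holds.
Q = V·A = 0.06817·(π/4·0.0169²) = 1.529e-05 m³/s = 0.0551 m³/h.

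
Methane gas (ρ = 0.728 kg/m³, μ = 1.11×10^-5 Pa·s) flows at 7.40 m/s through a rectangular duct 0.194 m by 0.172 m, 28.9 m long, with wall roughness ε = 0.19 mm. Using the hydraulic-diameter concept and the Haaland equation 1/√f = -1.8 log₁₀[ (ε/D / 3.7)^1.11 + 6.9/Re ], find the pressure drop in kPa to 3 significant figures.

ΔP ≈ 0.0706 kPa

Hydraulic diameter D_h = 4A/P = 4·(0.194·0.172)/(2·(0.194+0.172)) = 0.1335/0.732 = 0.1823 m.
Re = ρVD_h/μ = 0.728·7.4·0.1823/1.11e-05 = 8.85e+04.
ε/D_h = 0.00019/0.1823 = 0.00104; Haaland gives 1/√f = -1.8 log₁₀[0.000115+7.8e-05] = 6.688, so f = 0.02236.
ΔP = f(L/D_h)(ρV²/2) = 0.02236·28.9/0.1823·19.93 = 70.63 Pa.
ΔP = 0.0706 kPa.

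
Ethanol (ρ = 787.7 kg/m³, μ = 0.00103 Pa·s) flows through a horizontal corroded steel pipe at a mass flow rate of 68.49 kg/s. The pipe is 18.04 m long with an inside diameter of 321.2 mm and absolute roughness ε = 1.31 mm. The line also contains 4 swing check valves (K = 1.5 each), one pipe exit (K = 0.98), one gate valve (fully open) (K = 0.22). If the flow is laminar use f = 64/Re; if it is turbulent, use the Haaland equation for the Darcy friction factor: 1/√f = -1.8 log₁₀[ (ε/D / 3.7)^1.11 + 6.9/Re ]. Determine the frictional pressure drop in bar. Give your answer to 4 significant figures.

A = πD²/4 = π(0.3212)²/4 = 0.08103 m²; mean velocity V = ṁ/(ρA) = 68.49/(787.7 · 0.08103) = 1.073 m/s.
Reynolds number Re = ρVD/μ = 787.7 · 1.073 · 0.3212 / 0.00103 = 2.636e+05.
Re > 4000 → turbulent. Relative roughness ε/D = 0.00131/0.3212 = 0.00408. Haaland: 1/√f = -1.8 log₁₀[(0.00408/3.7)^1.11 + 6.9/2.636e+05] = -1.8 log₁₀[0.000521 + 2.62e-05] = 5.871, so f = 0.02901.
Total minor-loss coefficient ΣK = 4·1.5 + 1·0.98 + 1·0.22 = 7.2.
ΔP = [f·L/D + ΣK]·(ρV²/2) = [0.02901·18.04/0.3212 + 7.2]·(787.7·1.073²/2) = [1.629 + 7.2]·453.5 = 4004 Pa.
ΔP = 4004 Pa = 0.04004 bar.

ΔP ≈ 0.04004 bar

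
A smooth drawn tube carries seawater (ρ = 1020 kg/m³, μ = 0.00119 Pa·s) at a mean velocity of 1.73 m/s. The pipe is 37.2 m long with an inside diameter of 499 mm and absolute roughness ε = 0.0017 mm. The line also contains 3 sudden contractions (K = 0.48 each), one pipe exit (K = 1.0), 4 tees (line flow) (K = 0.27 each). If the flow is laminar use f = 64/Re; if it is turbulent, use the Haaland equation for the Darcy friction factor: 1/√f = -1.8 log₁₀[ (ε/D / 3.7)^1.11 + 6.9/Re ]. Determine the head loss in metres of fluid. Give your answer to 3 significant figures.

h_f ≈ 0.676 m

Reynolds number Re = ρVD/μ = 1020 · 1.73 · 0.499 / 0.00119 = 7.399e+05.
Re > 4000 → turbulent. Relative roughness ε/D = 1.7e-06/0.499 = 3.41e-06. Haaland: 1/√f = -1.8 log₁₀[(3.41e-06/3.7)^1.11 + 6.9/7.399e+05] = -1.8 log₁₀[2e-07 + 9.33e-06] = 9.038, so f = 0.01224.
Total minor-loss coefficient ΣK = 3·0.48 + 1·1 + 4·0.27 = 3.52.
ΔP = [f·L/D + ΣK]·(ρV²/2) = [0.01224·37.2/0.499 + 3.52]·(1020·1.73²/2) = [0.9126 + 3.52]·1526 = 6766 Pa.
Head loss h_f = ΔP/(ρg) = 6766/(1020·9.81) = 0.676 m.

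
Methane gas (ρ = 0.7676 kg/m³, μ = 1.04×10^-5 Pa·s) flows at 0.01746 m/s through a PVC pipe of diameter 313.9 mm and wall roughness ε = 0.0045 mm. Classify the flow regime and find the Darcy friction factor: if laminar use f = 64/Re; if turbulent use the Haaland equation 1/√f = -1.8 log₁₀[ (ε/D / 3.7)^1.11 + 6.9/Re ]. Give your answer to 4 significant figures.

f ≈ 0.1582

Re = ρVD/μ = 0.7676·0.01746·0.3139/1.04e-05 = 404.5.
Re < 2300 → laminar, so f = 64/Re = 0.1582 (roughness is irrelevant in laminar flow).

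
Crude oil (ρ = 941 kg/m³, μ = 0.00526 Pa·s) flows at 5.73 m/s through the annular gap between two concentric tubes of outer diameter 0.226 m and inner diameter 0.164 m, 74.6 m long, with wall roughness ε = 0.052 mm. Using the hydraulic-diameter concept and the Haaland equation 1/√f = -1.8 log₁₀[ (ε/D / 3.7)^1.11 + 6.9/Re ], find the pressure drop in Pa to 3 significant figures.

Hydraulic diameter D_h = 4A/P = D_o - D_i = 0.226 - 0.164 = 0.062 m.
Re = ρVD_h/μ = 941·5.73·0.062/0.00526 = 6.356e+04.
ε/D_h = 5.2e-05/0.062 = 0.000839; Haaland gives 1/√f = -1.8 log₁₀[9.01e-05+0.000109] = 6.664, so f = 0.02252.
ΔP = f(L/D_h)(ρV²/2) = 0.02252·74.6/0.062·1.545e+04 = 4.186e+05 Pa.

ΔP ≈ 419000 Pa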